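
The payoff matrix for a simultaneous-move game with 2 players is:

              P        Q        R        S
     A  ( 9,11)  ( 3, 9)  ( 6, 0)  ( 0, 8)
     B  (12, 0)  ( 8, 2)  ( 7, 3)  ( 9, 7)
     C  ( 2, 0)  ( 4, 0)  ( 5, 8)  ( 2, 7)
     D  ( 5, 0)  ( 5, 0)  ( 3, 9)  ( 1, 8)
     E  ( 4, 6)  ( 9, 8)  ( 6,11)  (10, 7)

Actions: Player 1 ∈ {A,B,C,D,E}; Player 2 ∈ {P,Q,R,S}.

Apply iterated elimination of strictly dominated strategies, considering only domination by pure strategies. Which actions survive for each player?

IESDS → P1:{B,E} P2:{R,S}

P1 drop A (B beats it: P:12>9 Q:8>3 R:7>6 S:9>0)
P1 drop C (B beats it: P:12>2 Q:8>4 R:7>5 S:9>2)
P1 drop D (B beats it: P:12>5 Q:8>5 R:7>3 S:9>1)
P2 drop P (Q beats it: B:2>0 E:8>6)
P2 drop Q (R beats it: B:3>2 E:11>8)
P1→{B,E} P2→{R,S}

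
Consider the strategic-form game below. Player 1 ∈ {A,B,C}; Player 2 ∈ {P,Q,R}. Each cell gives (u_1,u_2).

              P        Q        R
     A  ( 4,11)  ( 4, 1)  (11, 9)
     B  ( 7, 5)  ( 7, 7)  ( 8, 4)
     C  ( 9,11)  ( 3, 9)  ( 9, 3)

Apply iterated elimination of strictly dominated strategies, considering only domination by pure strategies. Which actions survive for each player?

Survivors P1:{B,C} P2:{P,Q}

P2 drop R (P beats it: A:11>9 B:5>4 C:11>3)
P1 drop A (B beats it: P:7>4 Q:7>4)
P1→{B,C} P2→{P,Q}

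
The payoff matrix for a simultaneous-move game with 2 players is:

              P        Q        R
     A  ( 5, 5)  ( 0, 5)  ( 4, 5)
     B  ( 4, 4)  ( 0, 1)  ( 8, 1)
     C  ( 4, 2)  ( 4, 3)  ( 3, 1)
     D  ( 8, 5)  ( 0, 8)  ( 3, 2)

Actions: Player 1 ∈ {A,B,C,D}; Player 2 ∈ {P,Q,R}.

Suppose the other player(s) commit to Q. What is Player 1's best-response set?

argmax u_1 = {C}

u_1(A vs Q) = 0
u_1(B vs Q) = 0
u_1(C vs Q) = 4
u_1(D vs Q) = 0
max payoff 4 at {C}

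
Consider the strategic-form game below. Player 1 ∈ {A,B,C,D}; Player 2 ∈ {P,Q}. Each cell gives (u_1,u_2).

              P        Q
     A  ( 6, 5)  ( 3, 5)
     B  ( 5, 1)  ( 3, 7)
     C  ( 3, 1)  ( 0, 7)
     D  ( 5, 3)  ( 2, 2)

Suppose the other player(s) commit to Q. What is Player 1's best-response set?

argmax u_1 = {A,B}

u_1(A vs Q) = 3
u_1(B vs Q) = 3
u_1(C vs Q) = 0
u_1(D vs Q) = 2
max payoff 3 at {A,B}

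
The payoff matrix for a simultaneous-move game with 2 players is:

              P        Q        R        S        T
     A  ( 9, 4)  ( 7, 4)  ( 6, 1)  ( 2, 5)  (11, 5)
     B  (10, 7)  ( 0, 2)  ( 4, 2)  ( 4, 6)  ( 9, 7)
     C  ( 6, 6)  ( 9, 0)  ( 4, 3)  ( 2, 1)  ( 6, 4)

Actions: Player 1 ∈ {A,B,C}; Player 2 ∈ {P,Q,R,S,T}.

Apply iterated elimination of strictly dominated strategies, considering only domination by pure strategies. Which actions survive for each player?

P2 drop Q (S beats it: A:5>4 B:6>2 C:1>0)
P2 drop R (P beats it: A:4>1 B:7>2 C:6>3)
P1 drop C (B beats it: P:10>6 S:4>2 T:9>6)
P1→{A,B} P2→{P,S,T}

Survivors P1:{A,B} P2:{P,S,T}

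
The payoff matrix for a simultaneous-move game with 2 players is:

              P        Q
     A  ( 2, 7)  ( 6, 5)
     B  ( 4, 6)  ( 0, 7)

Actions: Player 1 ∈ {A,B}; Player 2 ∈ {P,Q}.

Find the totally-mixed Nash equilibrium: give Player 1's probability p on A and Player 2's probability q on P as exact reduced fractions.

P1 indiff ⇒ q·2+(1-q)·6 = q·4+(1-q)·0 ⇒ q(-2) = (1-q)(-6) ⇒ q = 3/4
P2 indiff ⇒ p·7+(1-p)·6 = p·5+(1-p)·7 ⇒ p(2) = (1-p)(1) ⇒ p = 1/3

p=1/3, q=3/4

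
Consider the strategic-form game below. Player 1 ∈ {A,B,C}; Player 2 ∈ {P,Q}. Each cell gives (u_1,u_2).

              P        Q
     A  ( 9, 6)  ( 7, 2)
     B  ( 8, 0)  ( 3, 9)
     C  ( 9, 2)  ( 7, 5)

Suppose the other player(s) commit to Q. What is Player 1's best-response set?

u_1(A vs Q) = 7
u_1(B vs Q) = 3
u_1(C vs Q) = 7
max payoff 7 at {A,C}

P1 best: {A,C}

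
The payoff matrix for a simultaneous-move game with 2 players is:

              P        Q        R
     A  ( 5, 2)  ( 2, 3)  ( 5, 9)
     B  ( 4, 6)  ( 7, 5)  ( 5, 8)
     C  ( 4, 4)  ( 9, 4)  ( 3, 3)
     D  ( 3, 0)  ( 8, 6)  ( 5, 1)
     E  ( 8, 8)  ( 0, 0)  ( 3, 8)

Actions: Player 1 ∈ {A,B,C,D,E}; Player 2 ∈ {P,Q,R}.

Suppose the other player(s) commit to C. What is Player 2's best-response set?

u_2(P vs C) = 4
u_2(Q vs C) = 4
u_2(R vs C) = 3
max payoff 4 at {P,Q}

BR_2 = {P,Q}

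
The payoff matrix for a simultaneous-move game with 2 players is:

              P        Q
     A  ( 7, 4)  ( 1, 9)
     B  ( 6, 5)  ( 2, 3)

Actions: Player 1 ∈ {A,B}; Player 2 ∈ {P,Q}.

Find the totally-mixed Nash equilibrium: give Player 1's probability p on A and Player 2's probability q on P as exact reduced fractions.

P1 mixes 2/7 on A; P2 mixes 1/2 on P

P1 indiff ⇒ q·7+(1-q)·1 = q·6+(1-q)·2 ⇒ q(1) = (1-q)(1) ⇒ q = 1/2
P2 indiff ⇒ p·4+(1-p)·5 = p·9+(1-p)·3 ⇒ p(-5) = (1-p)(-2) ⇒ p = 2/7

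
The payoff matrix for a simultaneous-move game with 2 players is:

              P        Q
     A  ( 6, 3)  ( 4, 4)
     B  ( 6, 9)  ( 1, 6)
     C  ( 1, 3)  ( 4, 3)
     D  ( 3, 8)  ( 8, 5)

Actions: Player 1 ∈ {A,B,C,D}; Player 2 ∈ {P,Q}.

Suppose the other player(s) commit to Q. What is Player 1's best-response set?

BR_1 = {D}

u_1(A vs Q) = 4
u_1(B vs Q) = 1
u_1(C vs Q) = 4
u_1(D vs Q) = 8
max payoff 8 at {D}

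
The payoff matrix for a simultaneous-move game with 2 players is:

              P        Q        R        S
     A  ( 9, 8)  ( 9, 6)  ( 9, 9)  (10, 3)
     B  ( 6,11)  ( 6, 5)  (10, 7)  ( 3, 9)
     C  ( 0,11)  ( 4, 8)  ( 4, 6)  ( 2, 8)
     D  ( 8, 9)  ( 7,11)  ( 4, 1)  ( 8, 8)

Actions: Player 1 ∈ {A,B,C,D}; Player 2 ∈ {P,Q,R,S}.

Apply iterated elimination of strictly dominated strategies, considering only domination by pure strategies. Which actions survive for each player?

P1 drop C (A beats it: P:9>0 Q:9>4 R:9>4 S:10>2)
P1 drop D (A beats it: P:9>8 Q:9>7 R:9>4 S:10>8)
P2 drop Q (P beats it: A:8>6 B:11>5)
P2 drop S (P beats it: A:8>3 B:11>9)
P1→{A,B} P2→{P,R}

IESDS → P1:{A,B} P2:{P,R}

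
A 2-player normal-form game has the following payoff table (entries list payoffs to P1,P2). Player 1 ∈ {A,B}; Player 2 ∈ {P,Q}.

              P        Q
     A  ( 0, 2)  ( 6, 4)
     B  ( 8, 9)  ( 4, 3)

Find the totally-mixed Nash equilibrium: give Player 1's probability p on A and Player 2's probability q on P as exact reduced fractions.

p=3/4, q=1/5

P1 indiff ⇒ q·0+(1-q)·6 = q·8+(1-q)·4 ⇒ q(-8) = (1-q)(-2) ⇒ q = 1/5
P2 indiff ⇒ p·2+(1-p)·9 = p·4+(1-p)·3 ⇒ p(-2) = (1-p)(-6) ⇒ p = 3/4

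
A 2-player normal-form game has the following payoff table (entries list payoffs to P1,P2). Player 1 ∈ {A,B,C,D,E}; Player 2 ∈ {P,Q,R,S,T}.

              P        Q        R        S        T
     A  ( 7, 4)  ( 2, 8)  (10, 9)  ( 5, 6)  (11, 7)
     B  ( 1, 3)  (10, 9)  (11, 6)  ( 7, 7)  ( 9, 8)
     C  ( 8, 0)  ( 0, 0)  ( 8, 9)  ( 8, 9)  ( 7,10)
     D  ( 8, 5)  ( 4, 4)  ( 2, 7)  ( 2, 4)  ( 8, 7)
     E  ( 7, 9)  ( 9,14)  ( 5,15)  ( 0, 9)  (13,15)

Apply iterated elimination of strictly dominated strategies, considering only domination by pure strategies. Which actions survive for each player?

P2 drop P (R beats it: A:9>4 B:6>3 C:9>0 D:7>5 E:15>9)
P1 drop D (B beats it: Q:10>4 R:11>2 S:7>2 T:9>8)
P2 drop S (T beats it: A:7>6 B:8>7 C:10>9 E:15>9)
P1 drop C (A beats it: Q:2>0 R:10>8 T:11>7)
P1→{A,B,E} P2→{Q,R,T}

IESDS → P1:{A,B,E} P2:{Q,R,T}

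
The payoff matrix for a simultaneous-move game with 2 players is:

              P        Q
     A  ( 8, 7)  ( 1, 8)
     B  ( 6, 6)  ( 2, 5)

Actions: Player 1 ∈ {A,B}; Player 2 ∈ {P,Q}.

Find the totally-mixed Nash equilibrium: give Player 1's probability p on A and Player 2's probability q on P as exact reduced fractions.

P1 indiff ⇒ q·8+(1-q)·1 = q·6+(1-q)·2 ⇒ q(2) = (1-q)(1) ⇒ q = 1/3
P2 indiff ⇒ p·7+(1-p)·6 = p·8+(1-p)·5 ⇒ p(-1) = (1-p)(-1) ⇒ p = 1/2

(p,q) = (1/2, 1/3)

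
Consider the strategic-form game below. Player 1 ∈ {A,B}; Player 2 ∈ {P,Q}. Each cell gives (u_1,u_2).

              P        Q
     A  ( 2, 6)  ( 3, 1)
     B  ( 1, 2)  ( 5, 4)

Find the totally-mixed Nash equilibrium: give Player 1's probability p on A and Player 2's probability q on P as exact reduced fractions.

P1 indiff ⇒ q·2+(1-q)·3 = q·1+(1-q)·5 ⇒ q(1) = (1-q)(2) ⇒ q = 2/3
P2 indiff ⇒ p·6+(1-p)·2 = p·1+(1-p)·4 ⇒ p(5) = (1-p)(2) ⇒ p = 2/7

p=2/7, q=2/3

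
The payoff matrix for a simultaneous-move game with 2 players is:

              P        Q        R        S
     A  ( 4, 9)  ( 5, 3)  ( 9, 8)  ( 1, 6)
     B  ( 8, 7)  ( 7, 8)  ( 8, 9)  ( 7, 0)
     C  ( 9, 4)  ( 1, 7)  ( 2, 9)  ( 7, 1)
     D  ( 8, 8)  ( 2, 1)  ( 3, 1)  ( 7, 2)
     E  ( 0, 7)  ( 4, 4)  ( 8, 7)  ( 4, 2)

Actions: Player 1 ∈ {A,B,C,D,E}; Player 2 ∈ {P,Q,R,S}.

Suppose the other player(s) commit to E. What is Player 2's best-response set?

u_2(P vs E) = 7
u_2(Q vs E) = 4
u_2(R vs E) = 7
u_2(S vs E) = 2
max payoff 7 at {P,R}

argmax u_2 = {P,R}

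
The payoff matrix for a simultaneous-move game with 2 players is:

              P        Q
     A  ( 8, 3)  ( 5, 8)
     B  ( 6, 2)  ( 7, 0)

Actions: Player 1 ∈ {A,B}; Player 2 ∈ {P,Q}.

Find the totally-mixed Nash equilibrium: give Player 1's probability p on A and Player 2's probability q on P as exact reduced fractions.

P1 mixes 2/7 on A; P2 mixes 1/2 on P

P1 indiff ⇒ q·8+(1-q)·5 = q·6+(1-q)·7 ⇒ q(2) = (1-q)(2) ⇒ q = 1/2
P2 indiff ⇒ p·3+(1-p)·2 = p·8+(1-p)·0 ⇒ p(-5) = (1-p)(-2) ⇒ p = 2/7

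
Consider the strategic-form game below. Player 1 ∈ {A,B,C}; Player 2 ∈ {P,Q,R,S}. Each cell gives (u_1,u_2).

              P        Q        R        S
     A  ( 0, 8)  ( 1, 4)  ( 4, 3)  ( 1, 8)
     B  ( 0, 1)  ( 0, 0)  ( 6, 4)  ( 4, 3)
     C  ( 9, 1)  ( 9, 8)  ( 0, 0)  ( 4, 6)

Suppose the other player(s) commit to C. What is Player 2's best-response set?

u_2(P vs C) = 1
u_2(Q vs C) = 8
u_2(R vs C) = 0
u_2(S vs C) = 6
max payoff 8 at {Q}

P2 best: {Q}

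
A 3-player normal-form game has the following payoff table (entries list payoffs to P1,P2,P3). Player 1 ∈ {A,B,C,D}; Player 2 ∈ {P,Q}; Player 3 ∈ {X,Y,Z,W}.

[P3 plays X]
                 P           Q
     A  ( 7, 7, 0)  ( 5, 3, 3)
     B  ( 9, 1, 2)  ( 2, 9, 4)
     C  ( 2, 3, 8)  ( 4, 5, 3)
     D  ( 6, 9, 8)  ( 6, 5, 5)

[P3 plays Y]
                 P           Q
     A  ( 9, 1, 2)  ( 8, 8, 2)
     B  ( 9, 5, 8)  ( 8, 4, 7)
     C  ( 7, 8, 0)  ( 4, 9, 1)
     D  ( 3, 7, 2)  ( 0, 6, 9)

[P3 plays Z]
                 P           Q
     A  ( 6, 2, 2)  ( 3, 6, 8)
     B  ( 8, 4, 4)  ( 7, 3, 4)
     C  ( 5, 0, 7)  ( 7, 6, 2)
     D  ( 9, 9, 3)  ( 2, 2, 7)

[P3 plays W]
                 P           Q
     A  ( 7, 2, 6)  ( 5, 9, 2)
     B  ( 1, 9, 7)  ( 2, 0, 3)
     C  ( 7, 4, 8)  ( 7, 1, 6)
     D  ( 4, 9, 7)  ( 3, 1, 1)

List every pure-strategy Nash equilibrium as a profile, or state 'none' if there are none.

Nash profiles: (B,P,Y), (C,P,W)

(A,P,X): not NE [P1→B gives 9>7; P3→W gives 6>0]
(A,P,Y): not NE [P2→Q gives 8>1; P3→W gives 6>2]
(A,P,Z): not NE [P1→D gives 9>6; P2→Q gives 6>2; P3→W gives 6>2]
(A,P,W): not NE [P2→Q gives 9>2]
(A,Q,X): not NE [P1→D gives 6>5; P2→P gives 7>3; P3→Z gives 8>3]
(A,Q,Y): not NE [P3→Z gives 8>2]
(A,Q,Z): not NE [P1→C gives 7>3]
(A,Q,W): not NE [P1→C gives 7>5; P3→Z gives 8>2]
(B,P,X): not NE [P2→Q gives 9>1; P3→Y gives 8>2]
(B,P,Y): NE
(B,P,Z): not NE [P1→D gives 9>8; P3→Y gives 8>4]
(B,P,W): not NE [P1→C gives 7>1; P3→Y gives 8>7]
(B,Q,X): not NE [P1→D gives 6>2; P3→Y gives 7>4]
(B,Q,Y): not NE [P2→P gives 5>4]
(B,Q,Z): not NE [P2→P gives 4>3; P3→Y gives 7>4]
(B,Q,W): not NE [P1→C gives 7>2; P2→P gives 9>0; P3→Y gives 7>3]
(C,P,X): not NE [P1→B gives 9>2; P2→Q gives 5>3]
(C,P,Y): not NE [P1→B gives 9>7; P2→Q gives 9>8; P3→W gives 8>0]
(C,P,Z): not NE [P1→D gives 9>5; P2→Q gives 6>0; P3→W gives 8>7]
(C,P,W): NE
(C,Q,X): not NE [P1→D gives 6>4; P3→W gives 6>3]
(C,Q,Y): not NE [P1→B gives 8>4; P3→W gives 6>1]
(C,Q,Z): not NE [P3→W gives 6>2]
(C,Q,W): not NE [P2→P gives 4>1]
(D,P,X): not NE [P1→B gives 9>6]
(D,P,Y): not NE [P1→B gives 9>3; P3→X gives 8>2]
(D,P,Z): not NE [P3→X gives 8>3]
(D,P,W): not NE [P1→C gives 7>4; P3→X gives 8>7]
(D,Q,X): not NE [P2→P gives 9>5; P3→Y gives 9>5]
(D,Q,Y): not NE [P1→B gives 8>0; P2→P gives 7>6]
(D,Q,Z): not NE [P1→C gives 7>2; P2→P gives 9>2; P3→Y gives 9>7]
(D,Q,W): not NE [P1→C gives 7>3; P2→P gives 9>1; P3→Y gives 9>1]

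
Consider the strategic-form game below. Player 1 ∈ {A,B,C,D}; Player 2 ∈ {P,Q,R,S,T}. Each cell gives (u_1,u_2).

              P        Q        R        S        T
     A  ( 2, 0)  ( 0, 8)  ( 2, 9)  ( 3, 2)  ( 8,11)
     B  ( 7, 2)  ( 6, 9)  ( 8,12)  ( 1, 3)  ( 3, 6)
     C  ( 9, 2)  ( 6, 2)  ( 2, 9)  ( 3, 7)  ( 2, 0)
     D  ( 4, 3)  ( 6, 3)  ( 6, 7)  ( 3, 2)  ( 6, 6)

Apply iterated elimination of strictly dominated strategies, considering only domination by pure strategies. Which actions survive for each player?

Survivors P1:{A,B,D} P2:{R,T}

P2 drop P (R beats it: A:9>0 B:12>2 C:9>2 D:7>3)
P2 drop Q (R beats it: A:9>8 B:12>9 C:9>2 D:7>3)
P2 drop S (R beats it: A:9>2 B:12>3 C:9>7 D:7>2)
P1 drop C (B beats it: R:8>2 T:3>2)
P1→{A,B,D} P2→{R,T}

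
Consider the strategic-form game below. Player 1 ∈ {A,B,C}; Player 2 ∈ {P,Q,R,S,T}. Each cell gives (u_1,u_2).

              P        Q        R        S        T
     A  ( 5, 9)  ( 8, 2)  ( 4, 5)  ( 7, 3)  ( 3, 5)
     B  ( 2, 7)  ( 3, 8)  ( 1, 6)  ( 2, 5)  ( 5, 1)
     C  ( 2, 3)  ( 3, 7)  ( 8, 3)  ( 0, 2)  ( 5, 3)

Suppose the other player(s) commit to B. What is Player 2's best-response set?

u_2(P vs B) = 7
u_2(Q vs B) = 8
u_2(R vs B) = 6
u_2(S vs B) = 5
u_2(T vs B) = 1
max payoff 8 at {Q}

argmax u_2 = {Q}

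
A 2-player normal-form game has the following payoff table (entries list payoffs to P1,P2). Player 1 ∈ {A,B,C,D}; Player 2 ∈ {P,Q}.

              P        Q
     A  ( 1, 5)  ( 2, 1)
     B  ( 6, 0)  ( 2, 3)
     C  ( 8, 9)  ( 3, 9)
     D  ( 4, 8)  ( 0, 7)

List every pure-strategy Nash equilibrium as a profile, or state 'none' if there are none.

Nash profiles: (C,P), (C,Q)

(A,P): not NE [P1→C gives 8>1]
(A,Q): not NE [P1→C gives 3>2; P2→P gives 5>1]
(B,P): not NE [P1→C gives 8>6; P2→Q gives 3>0]
(B,Q): not NE [P1→C gives 3>2]
(C,P): NE
(C,Q): NE
(D,P): not NE [P1→C gives 8>4]
(D,Q): not NE [P1→C gives 3>0; P2→P gives 8>7]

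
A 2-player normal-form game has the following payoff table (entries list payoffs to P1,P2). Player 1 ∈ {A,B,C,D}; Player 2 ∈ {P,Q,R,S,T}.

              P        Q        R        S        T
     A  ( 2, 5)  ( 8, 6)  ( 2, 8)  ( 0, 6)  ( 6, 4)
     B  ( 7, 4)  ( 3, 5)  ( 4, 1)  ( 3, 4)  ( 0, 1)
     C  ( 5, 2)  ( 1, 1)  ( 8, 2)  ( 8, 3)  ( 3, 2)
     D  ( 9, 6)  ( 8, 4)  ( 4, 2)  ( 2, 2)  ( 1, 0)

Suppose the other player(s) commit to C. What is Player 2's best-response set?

u_2(P vs C) = 2
u_2(Q vs C) = 1
u_2(R vs C) = 2
u_2(S vs C) = 3
u_2(T vs C) = 2
max payoff 3 at {S}

argmax u_2 = {S}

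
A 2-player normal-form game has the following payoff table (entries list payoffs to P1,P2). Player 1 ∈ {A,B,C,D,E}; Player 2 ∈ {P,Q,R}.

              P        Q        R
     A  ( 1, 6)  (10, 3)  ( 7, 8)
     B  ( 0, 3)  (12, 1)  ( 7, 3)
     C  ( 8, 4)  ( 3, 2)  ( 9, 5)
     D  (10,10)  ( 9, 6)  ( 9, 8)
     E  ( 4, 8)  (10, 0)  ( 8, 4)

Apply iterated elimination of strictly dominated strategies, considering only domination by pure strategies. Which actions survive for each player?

Survivors P1:{C,D} P2:{P,R}

P2 drop Q (P beats it: A:6>3 B:3>1 C:4>2 D:10>6 E:8>0)
P1 drop A (C beats it: P:8>1 R:9>7)
P1 drop B (C beats it: P:8>0 R:9>7)
P1 drop E (C beats it: P:8>4 R:9>8)
P1→{C,D} P2→{P,R}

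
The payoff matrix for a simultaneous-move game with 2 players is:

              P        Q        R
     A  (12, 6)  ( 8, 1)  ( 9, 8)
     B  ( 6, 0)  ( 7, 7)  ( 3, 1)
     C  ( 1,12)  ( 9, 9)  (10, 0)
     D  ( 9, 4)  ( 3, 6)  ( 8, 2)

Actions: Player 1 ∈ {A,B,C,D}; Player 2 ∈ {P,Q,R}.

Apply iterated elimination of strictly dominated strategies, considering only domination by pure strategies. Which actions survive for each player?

Survivors P1:{A,C} P2:{P,R}

P1 drop B (A beats it: P:12>6 Q:8>7 R:9>3)
P1 drop D (A beats it: P:12>9 Q:8>3 R:9>8)
P2 drop Q (P beats it: A:6>1 C:12>9)
P1→{A,C} P2→{P,R}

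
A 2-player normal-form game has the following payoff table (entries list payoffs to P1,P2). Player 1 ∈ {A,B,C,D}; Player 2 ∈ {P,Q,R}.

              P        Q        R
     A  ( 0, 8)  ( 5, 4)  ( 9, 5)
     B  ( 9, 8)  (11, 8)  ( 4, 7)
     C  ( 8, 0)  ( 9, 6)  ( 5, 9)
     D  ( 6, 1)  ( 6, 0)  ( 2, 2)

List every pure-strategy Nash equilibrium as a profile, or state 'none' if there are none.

PSNE = {(B,P), (B,Q)}

(A,P): not NE [P1→B gives 9>0]
(A,Q): not NE [P1→B gives 11>5; P2→P gives 8>4]
(A,R): not NE [P2→P gives 8>5]
(B,P): NE
(B,Q): NE
(B,R): not NE [P1→A gives 9>4; P2→Q gives 8>7]
(C,P): not NE [P1→B gives 9>8; P2→R gives 9>0]
(C,Q): not NE [P1→B gives 11>9; P2→R gives 9>6]
(C,R): not NE [P1→A gives 9>5]
(D,P): not NE [P1→B gives 9>6; P2→R gives 2>1]
(D,Q): not NE [P1→B gives 11>6; P2→R gives 2>0]
(D,R): not NE [P1→A gives 9>2]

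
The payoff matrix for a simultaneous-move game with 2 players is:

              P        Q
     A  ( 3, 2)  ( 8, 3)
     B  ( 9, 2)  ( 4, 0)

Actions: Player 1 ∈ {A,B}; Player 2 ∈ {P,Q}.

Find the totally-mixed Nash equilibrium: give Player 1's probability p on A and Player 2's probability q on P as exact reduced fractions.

P1 indiff ⇒ q·3+(1-q)·8 = q·9+(1-q)·4 ⇒ q(-6) = (1-q)(-4) ⇒ q = 2/5
P2 indiff ⇒ p·2+(1-p)·2 = p·3+(1-p)·0 ⇒ p(-1) = (1-p)(-2) ⇒ p = 2/3

p=2/3, q=2/5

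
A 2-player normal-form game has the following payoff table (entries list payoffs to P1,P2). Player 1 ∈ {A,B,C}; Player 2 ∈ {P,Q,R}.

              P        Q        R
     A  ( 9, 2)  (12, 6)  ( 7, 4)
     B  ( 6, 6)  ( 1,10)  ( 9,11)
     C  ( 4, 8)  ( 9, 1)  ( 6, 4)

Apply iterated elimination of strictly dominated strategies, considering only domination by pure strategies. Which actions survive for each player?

P1 drop C (A beats it: P:9>4 Q:12>9 R:7>6)
P2 drop P (Q beats it: A:6>2 B:10>6)
P1→{A,B} P2→{Q,R}

Remaining: P1:{A,B} P2:{Q,R}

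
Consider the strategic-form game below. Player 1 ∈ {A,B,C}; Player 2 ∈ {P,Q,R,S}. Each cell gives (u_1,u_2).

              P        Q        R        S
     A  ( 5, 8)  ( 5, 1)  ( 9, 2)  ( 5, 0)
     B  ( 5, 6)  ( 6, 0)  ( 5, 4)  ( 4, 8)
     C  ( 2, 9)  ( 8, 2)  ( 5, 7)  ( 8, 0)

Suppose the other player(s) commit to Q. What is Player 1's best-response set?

argmax u_1 = {C}

u_1(A vs Q) = 5
u_1(B vs Q) = 6
u_1(C vs Q) = 8
max payoff 8 at {C}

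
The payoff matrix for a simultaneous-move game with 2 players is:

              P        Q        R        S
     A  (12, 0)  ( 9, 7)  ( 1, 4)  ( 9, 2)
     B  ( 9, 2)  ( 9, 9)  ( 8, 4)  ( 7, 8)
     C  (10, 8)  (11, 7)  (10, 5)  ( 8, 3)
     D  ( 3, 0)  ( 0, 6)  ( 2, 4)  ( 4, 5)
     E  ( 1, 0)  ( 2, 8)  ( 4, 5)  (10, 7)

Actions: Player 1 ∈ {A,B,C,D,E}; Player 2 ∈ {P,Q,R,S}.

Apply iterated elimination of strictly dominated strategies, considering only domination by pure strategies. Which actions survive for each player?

P1 drop B (C beats it: P:10>9 Q:11>9 R:10>8 S:8>7)
P1 drop D (C beats it: P:10>3 Q:11>0 R:10>2 S:8>4)
P2 drop R (Q beats it: A:7>4 C:7>5 E:8>5)
P2 drop S (Q beats it: A:7>2 C:7>3 E:8>7)
P1 drop E (A beats it: P:12>1 Q:9>2)
P1→{A,C} P2→{P,Q}

IESDS → P1:{A,C} P2:{P,Q}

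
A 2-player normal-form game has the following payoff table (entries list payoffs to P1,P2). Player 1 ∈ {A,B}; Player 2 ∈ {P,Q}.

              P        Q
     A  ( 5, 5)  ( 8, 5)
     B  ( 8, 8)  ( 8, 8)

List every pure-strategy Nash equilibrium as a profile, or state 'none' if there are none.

(A,P): not NE [P1→B gives 8>5]
(A,Q): NE
(B,P): NE
(B,Q): NE

PSNE = {(A,Q), (B,P), (B,Q)}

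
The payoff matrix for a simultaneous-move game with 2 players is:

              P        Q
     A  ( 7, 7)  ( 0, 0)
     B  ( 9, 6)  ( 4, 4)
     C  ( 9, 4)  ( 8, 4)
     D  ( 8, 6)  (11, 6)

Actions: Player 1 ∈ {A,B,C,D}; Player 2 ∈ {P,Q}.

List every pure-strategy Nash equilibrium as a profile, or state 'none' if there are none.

(A,P): not NE [P1→C gives 9>7]
(A,Q): not NE [P1→D gives 11>0; P2→P gives 7>0]
(B,P): NE
(B,Q): not NE [P1→D gives 11>4; P2→P gives 6>4]
(C,P): NE
(C,Q): not NE [P1→D gives 11>8]
(D,P): not NE [P1→C gives 9>8]
(D,Q): NE

PSNE = {(B,P), (C,P), (D,Q)}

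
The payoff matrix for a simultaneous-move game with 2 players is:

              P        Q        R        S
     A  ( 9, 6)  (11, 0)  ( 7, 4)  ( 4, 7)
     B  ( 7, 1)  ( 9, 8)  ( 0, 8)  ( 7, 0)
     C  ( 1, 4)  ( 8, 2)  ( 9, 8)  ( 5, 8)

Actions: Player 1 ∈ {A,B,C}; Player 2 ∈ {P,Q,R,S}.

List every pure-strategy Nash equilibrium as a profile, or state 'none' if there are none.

Nash profiles: (C,R)

(A,P): not NE [P2→S gives 7>6]
(A,Q): not NE [P2→S gives 7>0]
(A,R): not NE [P1→C gives 9>7; P2→S gives 7>4]
(A,S): not NE [P1→B gives 7>4]
(B,P): not NE [P1→A gives 9>7; P2→R gives 8>1]
(B,Q): not NE [P1→A gives 11>9]
(B,R): not NE [P1→C gives 9>0]
(B,S): not NE [P2→R gives 8>0]
(C,P): not NE [P1→A gives 9>1; P2→S gives 8>4]
(C,Q): not NE [P1→A gives 11>8; P2→S gives 8>2]
(C,R): NE
(C,S): not NE [P1→B gives 7>5]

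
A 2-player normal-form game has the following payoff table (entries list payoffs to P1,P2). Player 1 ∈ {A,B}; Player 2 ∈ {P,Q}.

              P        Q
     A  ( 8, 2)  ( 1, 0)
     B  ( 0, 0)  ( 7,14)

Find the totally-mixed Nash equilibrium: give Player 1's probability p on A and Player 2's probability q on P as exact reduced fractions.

P1 indiff ⇒ q·8+(1-q)·1 = q·0+(1-q)·7 ⇒ q(8) = (1-q)(6) ⇒ q = 3/7
P2 indiff ⇒ p·2+(1-p)·0 = p·0+(1-p)·14 ⇒ p(2) = (1-p)(14) ⇒ p = 7/8

P1 mixes 7/8 on A; P2 mixes 3/7 on P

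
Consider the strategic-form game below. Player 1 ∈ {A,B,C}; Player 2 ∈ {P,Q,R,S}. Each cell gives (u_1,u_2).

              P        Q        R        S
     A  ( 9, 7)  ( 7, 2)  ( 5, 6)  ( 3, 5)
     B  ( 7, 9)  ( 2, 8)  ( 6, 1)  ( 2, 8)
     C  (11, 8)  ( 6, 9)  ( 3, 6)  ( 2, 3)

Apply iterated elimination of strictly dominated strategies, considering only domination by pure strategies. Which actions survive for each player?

Survivors P1:{A,C} P2:{P,Q}

P2 drop R (P beats it: A:7>6 B:9>1 C:8>6)
P1 drop B (A beats it: P:9>7 Q:7>2 S:3>2)
P2 drop S (P beats it: A:7>5 C:8>3)
P1→{A,C} P2→{P,Q}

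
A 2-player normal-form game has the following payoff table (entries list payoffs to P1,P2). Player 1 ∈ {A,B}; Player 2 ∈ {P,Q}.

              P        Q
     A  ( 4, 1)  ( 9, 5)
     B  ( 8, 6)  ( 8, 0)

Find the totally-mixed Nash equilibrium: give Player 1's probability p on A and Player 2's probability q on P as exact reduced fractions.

P1 mixes 3/5 on A; P2 mixes 1/5 on P

P1 indiff ⇒ q·4+(1-q)·9 = q·8+(1-q)·8 ⇒ q(-4) = (1-q)(-1) ⇒ q = 1/5
P2 indiff ⇒ p·1+(1-p)·6 = p·5+(1-p)·0 ⇒ p(-4) = (1-p)(-6) ⇒ p = 3/5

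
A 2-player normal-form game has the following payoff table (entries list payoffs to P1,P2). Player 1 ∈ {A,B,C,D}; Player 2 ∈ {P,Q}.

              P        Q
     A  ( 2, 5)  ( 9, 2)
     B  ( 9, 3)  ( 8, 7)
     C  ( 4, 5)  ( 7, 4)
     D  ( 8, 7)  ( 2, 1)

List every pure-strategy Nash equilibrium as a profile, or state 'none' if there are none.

(A,P): not NE [P1→B gives 9>2]
(A,Q): not NE [P2→P gives 5>2]
(B,P): not NE [P2→Q gives 7>3]
(B,Q): not NE [P1→A gives 9>8]
(C,P): not NE [P1→B gives 9>4]
(C,Q): not NE [P1→A gives 9>7; P2→P gives 5>4]
(D,P): not NE [P1→B gives 9>8]
(D,Q): not NE [P1→A gives 9>2; P2→P gives 7>1]

No pure NE.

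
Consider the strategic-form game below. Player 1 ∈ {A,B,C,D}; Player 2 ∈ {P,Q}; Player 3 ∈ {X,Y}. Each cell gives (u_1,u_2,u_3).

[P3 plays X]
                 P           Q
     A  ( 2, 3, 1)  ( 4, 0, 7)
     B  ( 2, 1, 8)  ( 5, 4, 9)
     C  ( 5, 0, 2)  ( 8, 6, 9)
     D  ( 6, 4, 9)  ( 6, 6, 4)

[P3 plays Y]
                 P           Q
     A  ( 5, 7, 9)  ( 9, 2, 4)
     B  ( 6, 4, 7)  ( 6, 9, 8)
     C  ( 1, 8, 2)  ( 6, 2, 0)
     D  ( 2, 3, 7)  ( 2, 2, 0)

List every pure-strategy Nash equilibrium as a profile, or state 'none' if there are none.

NE set: (C,Q,X)

(A,P,X): not NE [P1→D gives 6>2; P3→Y gives 9>1]
(A,P,Y): not NE [P1→B gives 6>5]
(A,Q,X): not NE [P1→C gives 8>4; P2→P gives 3>0]
(A,Q,Y): not NE [P2→P gives 7>2; P3→X gives 7>4]
(B,P,X): not NE [P1→D gives 6>2; P2→Q gives 4>1]
(B,P,Y): not NE [P2→Q gives 9>4; P3→X gives 8>7]
(B,Q,X): not NE [P1→C gives 8>5]
(B,Q,Y): not NE [P1→A gives 9>6; P3→X gives 9>8]
(C,P,X): not NE [P1→D gives 6>5; P2→Q gives 6>0]
(C,P,Y): not NE [P1→B gives 6>1]
(C,Q,X): NE
(C,Q,Y): not NE [P1→A gives 9>6; P2→P gives 8>2; P3→X gives 9>0]
(D,P,X): not NE [P2→Q gives 6>4]
(D,P,Y): not NE [P1→B gives 6>2; P3→X gives 9>7]
(D,Q,X): not NE [P1→C gives 8>6]
(D,Q,Y): not NE [P1→A gives 9>2; P2→P gives 3>2; P3→X gives 4>0]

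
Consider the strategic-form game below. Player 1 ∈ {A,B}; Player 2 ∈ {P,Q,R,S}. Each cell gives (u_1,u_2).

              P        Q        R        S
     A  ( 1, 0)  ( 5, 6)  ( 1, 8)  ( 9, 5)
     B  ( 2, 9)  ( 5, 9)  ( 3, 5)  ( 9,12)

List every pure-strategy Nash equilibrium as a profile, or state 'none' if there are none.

Nash profiles: (B,S)

(A,P): not NE [P1→B gives 2>1; P2→R gives 8>0]
(A,Q): not NE [P2→R gives 8>6]
(A,R): not NE [P1→B gives 3>1]
(A,S): not NE [P2→R gives 8>5]
(B,P): not NE [P2→S gives 12>9]
(B,Q): not NE [P2→S gives 12>9]
(B,R): not NE [P2→S gives 12>5]
(B,S): NE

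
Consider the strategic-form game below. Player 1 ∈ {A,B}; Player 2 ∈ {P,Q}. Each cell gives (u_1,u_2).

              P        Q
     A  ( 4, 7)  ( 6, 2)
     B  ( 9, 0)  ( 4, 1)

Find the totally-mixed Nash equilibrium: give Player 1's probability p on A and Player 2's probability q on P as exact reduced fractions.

P1 mixes 1/6 on A; P2 mixes 2/7 on P

P1 indiff ⇒ q·4+(1-q)·6 = q·9+(1-q)·4 ⇒ q(-5) = (1-q)(-2) ⇒ q = 2/7
P2 indiff ⇒ p·7+(1-p)·0 = p·2+(1-p)·1 ⇒ p(5) = (1-p)(1) ⇒ p = 1/6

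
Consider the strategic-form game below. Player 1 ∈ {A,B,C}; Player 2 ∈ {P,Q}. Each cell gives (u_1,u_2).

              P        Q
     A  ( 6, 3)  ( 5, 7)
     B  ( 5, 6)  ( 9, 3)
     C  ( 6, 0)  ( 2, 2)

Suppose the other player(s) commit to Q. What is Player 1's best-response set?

u_1(A vs Q) = 5
u_1(B vs Q) = 9
u_1(C vs Q) = 2
max payoff 9 at {B}

argmax u_1 = {B}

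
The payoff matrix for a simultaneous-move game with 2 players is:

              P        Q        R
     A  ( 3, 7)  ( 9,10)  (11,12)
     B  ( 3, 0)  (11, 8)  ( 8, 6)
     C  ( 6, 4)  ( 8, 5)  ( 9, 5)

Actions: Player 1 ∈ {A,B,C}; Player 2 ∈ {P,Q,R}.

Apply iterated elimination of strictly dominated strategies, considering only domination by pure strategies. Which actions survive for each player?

P2 drop P (Q beats it: A:10>7 B:8>0 C:5>4)
P1 drop C (A beats it: Q:9>8 R:11>9)
P1→{A,B} P2→{Q,R}

IESDS → P1:{A,B} P2:{Q,R}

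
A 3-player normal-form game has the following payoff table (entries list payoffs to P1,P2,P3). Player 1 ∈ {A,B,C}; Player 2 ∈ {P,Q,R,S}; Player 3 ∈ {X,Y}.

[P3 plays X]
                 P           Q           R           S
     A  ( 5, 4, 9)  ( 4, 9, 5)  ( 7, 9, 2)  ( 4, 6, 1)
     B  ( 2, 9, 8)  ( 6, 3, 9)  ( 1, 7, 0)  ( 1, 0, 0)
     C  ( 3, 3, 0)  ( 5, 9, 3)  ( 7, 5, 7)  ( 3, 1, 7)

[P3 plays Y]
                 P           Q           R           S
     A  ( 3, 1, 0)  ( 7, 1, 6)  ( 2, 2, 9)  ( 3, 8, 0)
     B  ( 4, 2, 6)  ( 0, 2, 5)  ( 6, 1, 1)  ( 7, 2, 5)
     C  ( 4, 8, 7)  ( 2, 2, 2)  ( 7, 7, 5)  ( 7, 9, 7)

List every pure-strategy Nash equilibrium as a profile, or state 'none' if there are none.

(A,P,X): not NE [P2→R gives 9>4]
(A,P,Y): not NE [P1→C gives 4>3; P2→S gives 8>1; P3→X gives 9>0]
(A,Q,X): not NE [P1→B gives 6>4; P3→Y gives 6>5]
(A,Q,Y): not NE [P2→S gives 8>1]
(A,R,X): not NE [P3→Y gives 9>2]
(A,R,Y): not NE [P1→C gives 7>2; P2→S gives 8>2]
(A,S,X): not NE [P2→R gives 9>6]
(A,S,Y): not NE [P1→C gives 7>3; P3→X gives 1>0]
(B,P,X): not NE [P1→A gives 5>2]
(B,P,Y): not NE [P3→X gives 8>6]
(B,Q,X): not NE [P2→P gives 9>3]
(B,Q,Y): not NE [P1→A gives 7>0; P3→X gives 9>5]
(B,R,X): not NE [P1→C gives 7>1; P2→P gives 9>7; P3→Y gives 1>0]
(B,R,Y): not NE [P1→C gives 7>6; P2→S gives 2>1]
(B,S,X): not NE [P1→A gives 4>1; P2→P gives 9>0; P3→Y gives 5>0]
(B,S,Y): NE
(C,P,X): not NE [P1→A gives 5>3; P2→Q gives 9>3; P3→Y gives 7>0]
(C,P,Y): not NE [P2→S gives 9>8]
(C,Q,X): not NE [P1→B gives 6>5]
(C,Q,Y): not NE [P1→A gives 7>2; P2→S gives 9>2; P3→X gives 3>2]
(C,R,X): not NE [P2→Q gives 9>5]
(C,R,Y): not NE [P2→S gives 9>7; P3→X gives 7>5]
(C,S,X): not NE [P1→A gives 4>3; P2→Q gives 9>1]
(C,S,Y): NE

Nash profiles: (B,S,Y), (C,S,Y)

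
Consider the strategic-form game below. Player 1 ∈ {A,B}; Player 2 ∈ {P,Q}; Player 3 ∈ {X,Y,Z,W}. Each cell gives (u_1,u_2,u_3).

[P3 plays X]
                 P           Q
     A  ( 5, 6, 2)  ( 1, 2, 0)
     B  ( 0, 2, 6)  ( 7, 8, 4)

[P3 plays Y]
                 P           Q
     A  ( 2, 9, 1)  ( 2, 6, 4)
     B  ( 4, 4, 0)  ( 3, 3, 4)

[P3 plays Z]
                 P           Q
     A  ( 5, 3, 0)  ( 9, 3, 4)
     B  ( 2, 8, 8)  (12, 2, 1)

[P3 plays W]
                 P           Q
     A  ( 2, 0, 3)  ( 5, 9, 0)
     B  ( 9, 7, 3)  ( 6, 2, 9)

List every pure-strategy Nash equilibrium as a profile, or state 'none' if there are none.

(A,P,X): not NE [P3→W gives 3>2]
(A,P,Y): not NE [P1→B gives 4>2; P3→W gives 3>1]
(A,P,Z): not NE [P3→W gives 3>0]
(A,P,W): not NE [P1→B gives 9>2; P2→Q gives 9>0]
(A,Q,X): not NE [P1→B gives 7>1; P2→P gives 6>2; P3→Z gives 4>0]
(A,Q,Y): not NE [P1→B gives 3>2; P2→P gives 9>6]
(A,Q,Z): not NE [P1→B gives 12>9]
(A,Q,W): not NE [P1→B gives 6>5; P3→Z gives 4>0]
(B,P,X): not NE [P1→A gives 5>0; P2→Q gives 8>2; P3→Z gives 8>6]
(B,P,Y): not NE [P3→Z gives 8>0]
(B,P,Z): not NE [P1→A gives 5>2]
(B,P,W): not NE [P3→Z gives 8>3]
(B,Q,X): not NE [P3→W gives 9>4]
(B,Q,Y): not NE [P2→P gives 4>3; P3→W gives 9>4]
(B,Q,Z): not NE [P2→P gives 8>2; P3→W gives 9>1]
(B,Q,W): not NE [P2→P gives 7>2]

Equilibria: none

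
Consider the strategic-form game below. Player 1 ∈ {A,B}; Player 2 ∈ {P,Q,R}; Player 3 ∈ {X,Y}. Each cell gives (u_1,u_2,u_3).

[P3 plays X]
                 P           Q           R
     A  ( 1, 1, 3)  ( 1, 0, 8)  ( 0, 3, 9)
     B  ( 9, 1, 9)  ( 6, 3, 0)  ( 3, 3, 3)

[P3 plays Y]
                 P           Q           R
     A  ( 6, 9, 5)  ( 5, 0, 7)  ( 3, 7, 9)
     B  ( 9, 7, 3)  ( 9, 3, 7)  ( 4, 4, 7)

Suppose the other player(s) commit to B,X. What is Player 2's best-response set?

u_2(P vs B,X) = 1
u_2(Q vs B,X) = 3
u_2(R vs B,X) = 3
max payoff 3 at {Q,R}

BR_2 = {Q,R}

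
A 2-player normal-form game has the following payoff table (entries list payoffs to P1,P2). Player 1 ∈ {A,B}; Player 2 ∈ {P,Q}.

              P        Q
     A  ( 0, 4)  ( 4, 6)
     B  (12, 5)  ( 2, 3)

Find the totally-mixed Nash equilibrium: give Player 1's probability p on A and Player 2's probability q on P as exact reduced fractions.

P1 indiff ⇒ q·0+(1-q)·4 = q·12+(1-q)·2 ⇒ q(-12) = (1-q)(-2) ⇒ q = 1/7
P2 indiff ⇒ p·4+(1-p)·5 = p·6+(1-p)·3 ⇒ p(-2) = (1-p)(-2) ⇒ p = 1/2

p=1/2, q=1/7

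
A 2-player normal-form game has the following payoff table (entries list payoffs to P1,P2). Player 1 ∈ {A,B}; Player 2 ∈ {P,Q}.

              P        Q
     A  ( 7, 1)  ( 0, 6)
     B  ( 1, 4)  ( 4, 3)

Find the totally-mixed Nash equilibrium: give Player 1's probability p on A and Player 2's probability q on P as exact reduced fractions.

P1 indiff ⇒ q·7+(1-q)·0 = q·1+(1-q)·4 ⇒ q(6) = (1-q)(4) ⇒ q = 2/5
P2 indiff ⇒ p·1+(1-p)·4 = p·6+(1-p)·3 ⇒ p(-5) = (1-p)(-1) ⇒ p = 1/6

p=1/6, q=2/5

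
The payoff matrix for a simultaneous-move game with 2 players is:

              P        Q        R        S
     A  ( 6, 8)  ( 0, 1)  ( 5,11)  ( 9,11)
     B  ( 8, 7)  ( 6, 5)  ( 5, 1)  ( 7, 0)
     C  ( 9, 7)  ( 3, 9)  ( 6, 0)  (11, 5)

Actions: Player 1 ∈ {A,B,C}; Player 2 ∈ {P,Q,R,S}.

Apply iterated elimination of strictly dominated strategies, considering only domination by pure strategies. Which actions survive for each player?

P1 drop A (C beats it: P:9>6 Q:3>0 R:6>5 S:11>9)
P2 drop R (P beats it: B:7>1 C:7>0)
P2 drop S (P beats it: B:7>0 C:7>5)
P1→{B,C} P2→{P,Q}

Survivors P1:{B,C} P2:{P,Q}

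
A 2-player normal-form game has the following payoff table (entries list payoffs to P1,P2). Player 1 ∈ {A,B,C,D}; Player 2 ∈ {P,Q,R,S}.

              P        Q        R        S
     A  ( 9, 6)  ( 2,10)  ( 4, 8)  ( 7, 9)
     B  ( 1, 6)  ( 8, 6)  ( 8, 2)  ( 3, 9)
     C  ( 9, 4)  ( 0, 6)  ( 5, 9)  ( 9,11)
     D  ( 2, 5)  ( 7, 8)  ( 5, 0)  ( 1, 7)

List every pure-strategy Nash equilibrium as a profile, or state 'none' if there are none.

Nash profiles: (C,S)

(A,P): not NE [P2→Q gives 10>6]
(A,Q): not NE [P1→B gives 8>2]
(A,R): not NE [P1→B gives 8>4; P2→Q gives 10>8]
(A,S): not NE [P1→C gives 9>7; P2→Q gives 10>9]
(B,P): not NE [P1→C gives 9>1; P2→S gives 9>6]
(B,Q): not NE [P2→S gives 9>6]
(B,R): not NE [P2→S gives 9>2]
(B,S): not NE [P1→C gives 9>3]
(C,P): not NE [P2→S gives 11>4]
(C,Q): not NE [P1→B gives 8>0; P2→S gives 11>6]
(C,R): not NE [P1→B gives 8>5; P2→S gives 11>9]
(C,S): NE
(D,P): not NE [P1→C gives 9>2; P2→Q gives 8>5]
(D,Q): not NE [P1→B gives 8>7]
(D,R): not NE [P1→B gives 8>5; P2→Q gives 8>0]
(D,S): not NE [P1→C gives 9>1; P2→Q gives 8>7]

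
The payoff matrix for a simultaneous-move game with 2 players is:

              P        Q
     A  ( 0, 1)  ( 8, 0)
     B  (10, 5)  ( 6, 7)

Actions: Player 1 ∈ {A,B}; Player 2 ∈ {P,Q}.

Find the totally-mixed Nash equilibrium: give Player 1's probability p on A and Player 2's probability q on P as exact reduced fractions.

P1 indiff ⇒ q·0+(1-q)·8 = q·10+(1-q)·6 ⇒ q(-10) = (1-q)(-2) ⇒ q = 1/6
P2 indiff ⇒ p·1+(1-p)·5 = p·0+(1-p)·7 ⇒ p(1) = (1-p)(2) ⇒ p = 2/3

p=2/3, q=1/6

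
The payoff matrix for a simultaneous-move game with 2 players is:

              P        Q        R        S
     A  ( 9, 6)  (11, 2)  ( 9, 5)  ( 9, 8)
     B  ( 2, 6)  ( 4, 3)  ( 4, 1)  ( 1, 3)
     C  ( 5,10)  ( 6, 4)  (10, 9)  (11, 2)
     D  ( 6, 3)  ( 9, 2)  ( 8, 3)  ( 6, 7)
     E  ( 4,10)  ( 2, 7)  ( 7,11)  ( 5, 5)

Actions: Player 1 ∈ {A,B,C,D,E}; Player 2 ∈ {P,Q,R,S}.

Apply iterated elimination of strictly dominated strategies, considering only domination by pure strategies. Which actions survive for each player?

Survivors P1:{A,C} P2:{P,S}

P1 drop B (A beats it: P:9>2 Q:11>4 R:9>4 S:9>1)
P1 drop D (A beats it: P:9>6 Q:11>9 R:9>8 S:9>6)
P1 drop E (A beats it: P:9>4 Q:11>2 R:9>7 S:9>5)
P2 drop Q (P beats it: A:6>2 C:10>4)
P2 drop R (P beats it: A:6>5 C:10>9)
P1→{A,C} P2→{P,S}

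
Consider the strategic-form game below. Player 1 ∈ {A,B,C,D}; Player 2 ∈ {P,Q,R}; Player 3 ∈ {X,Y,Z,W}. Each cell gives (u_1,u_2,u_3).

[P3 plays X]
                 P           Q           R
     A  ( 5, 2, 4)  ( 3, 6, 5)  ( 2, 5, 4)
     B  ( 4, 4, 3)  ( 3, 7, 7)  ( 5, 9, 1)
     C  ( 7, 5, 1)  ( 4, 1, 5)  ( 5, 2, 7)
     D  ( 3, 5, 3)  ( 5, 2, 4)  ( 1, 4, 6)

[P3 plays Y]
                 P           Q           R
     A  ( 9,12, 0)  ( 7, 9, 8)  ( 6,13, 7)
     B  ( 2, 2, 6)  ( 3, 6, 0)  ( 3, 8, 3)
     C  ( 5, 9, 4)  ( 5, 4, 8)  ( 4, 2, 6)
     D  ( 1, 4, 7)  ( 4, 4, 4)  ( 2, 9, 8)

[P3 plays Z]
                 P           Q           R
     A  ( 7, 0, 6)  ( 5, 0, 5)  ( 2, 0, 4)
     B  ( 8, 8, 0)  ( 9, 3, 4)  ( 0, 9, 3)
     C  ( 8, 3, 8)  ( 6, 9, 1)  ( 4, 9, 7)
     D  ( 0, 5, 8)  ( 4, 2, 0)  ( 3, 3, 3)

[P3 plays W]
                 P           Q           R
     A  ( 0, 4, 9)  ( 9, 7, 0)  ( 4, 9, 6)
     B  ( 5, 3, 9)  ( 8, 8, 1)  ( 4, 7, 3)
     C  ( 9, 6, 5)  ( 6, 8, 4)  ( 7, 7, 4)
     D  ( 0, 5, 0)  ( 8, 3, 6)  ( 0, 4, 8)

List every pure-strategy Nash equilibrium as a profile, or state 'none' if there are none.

PSNE = {(A,R,Y), (C,R,Z)}

(A,P,X): not NE [P1→C gives 7>5; P2→Q gives 6>2; P3→W gives 9>4]
(A,P,Y): not NE [P2→R gives 13>12; P3→W gives 9>0]
(A,P,Z): not NE [P1→C gives 8>7; P3→W gives 9>6]
(A,P,W): not NE [P1→C gives 9>0; P2→R gives 9>4]
(A,Q,X): not NE [P1→D gives 5>3; P3→Y gives 8>5]
(A,Q,Y): not NE [P2→R gives 13>9]
(A,Q,Z): not NE [P1→B gives 9>5; P3→Y gives 8>5]
(A,Q,W): not NE [P2→R gives 9>7; P3→Y gives 8>0]
(A,R,X): not NE [P1→C gives 5>2; P2→Q gives 6>5; P3→Y gives 7>4]
(A,R,Y): NE
(A,R,Z): not NE [P1→C gives 4>2; P3→Y gives 7>4]
(A,R,W): not NE [P1→C gives 7>4; P3→Y gives 7>6]
(B,P,X): not NE [P1→C gives 7>4; P2→R gives 9>4; P3→W gives 9>3]
(B,P,Y): not NE [P1→A gives 9>2; P2→R gives 8>2; P3→W gives 9>6]
(B,P,Z): not NE [P2→R gives 9>8; P3→W gives 9>0]
(B,P,W): not NE [P1→C gives 9>5; P2→Q gives 8>3]
(B,Q,X): not NE [P1→D gives 5>3; P2→R gives 9>7]
(B,Q,Y): not NE [P1→A gives 7>3; P2→R gives 8>6; P3→X gives 7>0]
(B,Q,Z): not NE [P2→R gives 9>3; P3→X gives 7>4]
(B,Q,W): not NE [P1→A gives 9>8; P3→X gives 7>1]
(B,R,X): not NE [P3→W gives 3>1]
(B,R,Y): not NE [P1→A gives 6>3]
(B,R,Z): not NE [P1→C gives 4>0]
(B,R,W): not NE [P1→C gives 7>4; P2→Q gives 8>7]
(C,P,X): not NE [P3→Z gives 8>1]
(C,P,Y): not NE [P1→A gives 9>5; P3→Z gives 8>4]
(C,P,Z): not NE [P2→R gives 9>3]
(C,P,W): not NE [P2→Q gives 8>6; P3→Z gives 8>5]
(C,Q,X): not NE [P1→D gives 5>4; P2→P gives 5>1; P3→Y gives 8>5]
(C,Q,Y): not NE [P1→A gives 7>5; P2→P gives 9>4]
(C,Q,Z): not NE [P1→B gives 9>6; P3→Y gives 8>1]
(C,Q,W): not NE [P1→A gives 9>6; P3→Y gives 8>4]
(C,R,X): not NE [P2→P gives 5>2]
(C,R,Y): not NE [P1→A gives 6>4; P2→P gives 9>2; P3→Z gives 7>6]
(C,R,Z): NE
(C,R,W): not NE [P2→Q gives 8>7; P3→Z gives 7>4]
(D,P,X): not NE [P1→C gives 7>3; P3→Z gives 8>3]
(D,P,Y): not NE [P1→A gives 9>1; P2→R gives 9>4; P3→Z gives 8>7]
(D,P,Z): not NE [P1→C gives 8>0]
(D,P,W): not NE [P1→C gives 9>0; P3→Z gives 8>0]
(D,Q,X): not NE [P2→P gives 5>2; P3→W gives 6>4]
(D,Q,Y): not NE [P1→A gives 7>4; P2→R gives 9>4; P3→W gives 6>4]
(D,Q,Z): not NE [P1→B gives 9>4; P2→P gives 5>2; P3→W gives 6>0]
(D,Q,W): not NE [P1→A gives 9>8; P2→P gives 5>3]
(D,R,X): not NE [P1→C gives 5>1; P2→P gives 5>4; P3→W gives 8>6]
(D,R,Y): not NE [P1→A gives 6>2]
(D,R,Z): not NE [P1→C gives 4>3; P2→P gives 5>3; P3→W gives 8>3]
(D,R,W): not NE [P1→C gives 7>0; P2→P gives 5>4]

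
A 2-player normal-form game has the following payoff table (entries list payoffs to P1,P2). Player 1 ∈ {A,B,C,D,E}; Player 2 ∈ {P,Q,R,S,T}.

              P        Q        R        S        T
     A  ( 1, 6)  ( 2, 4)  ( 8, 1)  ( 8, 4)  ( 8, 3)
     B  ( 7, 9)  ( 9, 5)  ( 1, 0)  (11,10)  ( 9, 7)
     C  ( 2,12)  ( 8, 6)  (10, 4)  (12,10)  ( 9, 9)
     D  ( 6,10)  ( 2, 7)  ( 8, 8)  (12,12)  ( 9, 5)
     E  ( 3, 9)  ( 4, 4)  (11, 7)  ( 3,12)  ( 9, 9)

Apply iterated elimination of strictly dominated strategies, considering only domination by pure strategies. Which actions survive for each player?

Remaining: P1:{B,C,D} P2:{P,S}

P1 drop A (C beats it: P:2>1 Q:8>2 R:10>8 S:12>8 T:9>8)
P2 drop Q (P beats it: B:9>5 C:12>6 D:10>7 E:9>4)
P2 drop R (P beats it: B:9>0 C:12>4 D:10>8 E:9>7)
P2 drop T (S beats it: B:10>7 C:10>9 D:12>5 E:12>9)
P1 drop E (B beats it: P:7>3 S:11>3)
P1→{B,C,D} P2→{P,S}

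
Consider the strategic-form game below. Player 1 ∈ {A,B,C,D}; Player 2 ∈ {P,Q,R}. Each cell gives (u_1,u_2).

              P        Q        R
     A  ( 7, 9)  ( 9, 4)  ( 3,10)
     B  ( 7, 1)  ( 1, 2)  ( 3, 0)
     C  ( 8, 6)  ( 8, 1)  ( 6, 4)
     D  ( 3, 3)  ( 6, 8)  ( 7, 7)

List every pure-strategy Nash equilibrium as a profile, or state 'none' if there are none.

(A,P): not NE [P1→C gives 8>7; P2→R gives 10>9]
(A,Q): not NE [P2→R gives 10>4]
(A,R): not NE [P1→D gives 7>3]
(B,P): not NE [P1→C gives 8>7; P2→Q gives 2>1]
(B,Q): not NE [P1→A gives 9>1]
(B,R): not NE [P1→D gives 7>3; P2→Q gives 2>0]
(C,P): NE
(C,Q): not NE [P1→A gives 9>8; P2→P gives 6>1]
(C,R): not NE [P1→D gives 7>6; P2→P gives 6>4]
(D,P): not NE [P1→C gives 8>3; P2→Q gives 8>3]
(D,Q): not NE [P1→A gives 9>6]
(D,R): not NE [P2→Q gives 8>7]

NE set: (C,P)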